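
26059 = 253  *103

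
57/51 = 19/17 = 1.12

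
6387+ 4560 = 10947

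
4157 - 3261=896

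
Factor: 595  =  5^1*7^1  *17^1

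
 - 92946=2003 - 94949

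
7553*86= 649558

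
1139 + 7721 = 8860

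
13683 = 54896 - 41213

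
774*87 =67338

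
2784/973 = 2784/973 = 2.86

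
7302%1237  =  1117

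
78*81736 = 6375408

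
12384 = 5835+6549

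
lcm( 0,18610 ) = 0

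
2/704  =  1/352 = 0.00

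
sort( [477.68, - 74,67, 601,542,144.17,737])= [-74 , 67,144.17,  477.68,542,601,737]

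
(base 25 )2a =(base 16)3c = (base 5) 220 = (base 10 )60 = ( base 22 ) 2G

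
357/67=5 + 22/67 = 5.33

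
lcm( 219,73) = 219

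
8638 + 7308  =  15946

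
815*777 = 633255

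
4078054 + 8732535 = 12810589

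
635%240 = 155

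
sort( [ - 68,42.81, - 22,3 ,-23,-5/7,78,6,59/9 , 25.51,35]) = [  -  68,-23,-22, - 5/7,3,6 , 59/9, 25.51, 35,42.81,78 ] 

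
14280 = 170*84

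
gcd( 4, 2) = 2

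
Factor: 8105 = 5^1 * 1621^1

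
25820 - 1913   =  23907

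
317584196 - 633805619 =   -  316221423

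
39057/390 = 13019/130=   100.15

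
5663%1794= 281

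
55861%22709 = 10443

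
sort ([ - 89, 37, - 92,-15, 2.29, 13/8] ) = [-92, - 89,-15,13/8, 2.29, 37 ]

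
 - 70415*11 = -774565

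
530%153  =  71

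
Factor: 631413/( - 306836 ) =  -2^( - 2)*3^2*79^( - 1)*971^(  -  1)  *70157^1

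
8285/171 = 8285/171=48.45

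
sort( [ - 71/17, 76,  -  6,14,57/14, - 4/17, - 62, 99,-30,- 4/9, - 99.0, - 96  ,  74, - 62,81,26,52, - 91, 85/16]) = [ - 99.0,-96,- 91,-62,-62,-30, - 6,  -  71/17,-4/9,- 4/17,57/14, 85/16, 14 , 26, 52,  74 , 76,81, 99] 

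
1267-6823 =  - 5556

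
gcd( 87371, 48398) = 1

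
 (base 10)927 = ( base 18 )2f9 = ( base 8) 1637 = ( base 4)32133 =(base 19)2af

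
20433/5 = 20433/5 = 4086.60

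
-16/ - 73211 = 16/73211 = 0.00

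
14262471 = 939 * 15189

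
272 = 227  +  45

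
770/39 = 19 + 29/39=19.74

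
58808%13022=6720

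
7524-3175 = 4349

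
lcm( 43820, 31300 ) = 219100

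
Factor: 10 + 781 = 7^1*113^1 = 791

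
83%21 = 20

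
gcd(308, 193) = 1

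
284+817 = 1101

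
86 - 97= - 11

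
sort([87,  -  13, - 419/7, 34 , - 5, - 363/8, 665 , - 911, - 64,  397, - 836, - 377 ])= [-911, - 836, -377 , - 64, - 419/7,-363/8 , - 13, - 5, 34,87,397 , 665] 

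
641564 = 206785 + 434779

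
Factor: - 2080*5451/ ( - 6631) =11338080/6631 = 2^5*3^1*5^1*13^1*19^( - 1)*23^1*79^1*349^( - 1)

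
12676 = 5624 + 7052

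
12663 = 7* 1809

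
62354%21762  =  18830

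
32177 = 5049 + 27128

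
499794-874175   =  -374381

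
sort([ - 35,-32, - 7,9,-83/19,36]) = [ -35, - 32,  -  7, - 83/19 , 9,36]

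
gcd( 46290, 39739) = 1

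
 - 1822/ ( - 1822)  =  1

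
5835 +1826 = 7661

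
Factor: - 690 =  - 2^1*3^1*5^1*23^1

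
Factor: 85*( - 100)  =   - 2^2*5^3*17^1= -8500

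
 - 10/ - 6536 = 5/3268 =0.00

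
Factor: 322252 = 2^2 * 7^1*17^1*677^1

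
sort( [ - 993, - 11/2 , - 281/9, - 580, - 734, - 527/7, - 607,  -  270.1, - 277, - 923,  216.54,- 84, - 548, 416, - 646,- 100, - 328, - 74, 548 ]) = [ - 993, - 923, - 734, - 646,-607 , - 580, - 548, - 328, - 277, - 270.1, - 100 ,- 84,-527/7, - 74,  -  281/9, - 11/2, 216.54,416,548 ] 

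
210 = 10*21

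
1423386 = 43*33102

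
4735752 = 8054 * 588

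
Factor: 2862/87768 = 2^(- 2)*3^1 *23^ ( - 1)= 3/92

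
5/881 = 5/881 = 0.01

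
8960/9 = 8960/9 = 995.56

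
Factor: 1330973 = 7^1*107^1*1777^1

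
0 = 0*813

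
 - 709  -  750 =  - 1459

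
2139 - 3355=- 1216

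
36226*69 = 2499594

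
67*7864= 526888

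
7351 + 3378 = 10729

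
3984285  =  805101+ 3179184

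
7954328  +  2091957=10046285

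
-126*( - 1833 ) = 230958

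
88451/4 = 22112+3/4= 22112.75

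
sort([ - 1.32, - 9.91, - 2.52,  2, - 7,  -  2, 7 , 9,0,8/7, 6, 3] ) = [-9.91, - 7,-2.52, - 2,-1.32, 0 , 8/7,2 , 3,6,  7,9 ] 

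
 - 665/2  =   - 333 + 1/2 = - 332.50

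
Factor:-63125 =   -  5^4*101^1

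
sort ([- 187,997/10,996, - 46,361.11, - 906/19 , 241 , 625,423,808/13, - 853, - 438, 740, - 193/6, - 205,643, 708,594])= [-853, - 438, - 205, -187, - 906/19, - 46, - 193/6,808/13,997/10,241,361.11,423 , 594,625,643,708,740,996]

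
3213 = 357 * 9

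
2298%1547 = 751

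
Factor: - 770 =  - 2^1*5^1 *7^1*11^1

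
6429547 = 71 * 90557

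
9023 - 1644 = 7379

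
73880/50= 7388/5 = 1477.60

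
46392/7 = 6627 + 3/7 =6627.43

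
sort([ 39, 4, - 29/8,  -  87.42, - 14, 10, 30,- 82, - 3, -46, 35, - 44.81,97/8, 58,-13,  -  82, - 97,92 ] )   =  [ -97,-87.42, - 82, - 82 , - 46 , - 44.81, - 14 , - 13,-29/8, - 3, 4, 10,97/8, 30, 35,  39, 58,92] 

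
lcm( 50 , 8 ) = 200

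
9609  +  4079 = 13688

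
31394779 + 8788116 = 40182895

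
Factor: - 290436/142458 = -48406/23743 = - 2^1*23743^( - 1)*24203^1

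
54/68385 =18/22795  =  0.00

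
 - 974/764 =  - 2 + 277/382 = - 1.27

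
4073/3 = 1357 + 2/3 = 1357.67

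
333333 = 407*819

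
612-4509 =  - 3897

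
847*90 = 76230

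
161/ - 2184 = -23/312 = - 0.07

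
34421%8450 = 621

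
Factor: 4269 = 3^1 * 1423^1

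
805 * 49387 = 39756535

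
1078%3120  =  1078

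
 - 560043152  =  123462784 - 683505936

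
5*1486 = 7430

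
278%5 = 3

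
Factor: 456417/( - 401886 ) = -611/538  =  - 2^( - 1)*13^1*47^1*269^ ( - 1)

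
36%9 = 0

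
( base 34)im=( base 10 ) 634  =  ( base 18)1H4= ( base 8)1172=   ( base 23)14D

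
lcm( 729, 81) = 729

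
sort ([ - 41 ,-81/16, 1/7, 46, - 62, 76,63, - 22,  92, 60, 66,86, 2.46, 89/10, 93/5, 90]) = [- 62, - 41 , - 22, - 81/16, 1/7,2.46, 89/10, 93/5, 46,60, 63, 66,76, 86,90,92]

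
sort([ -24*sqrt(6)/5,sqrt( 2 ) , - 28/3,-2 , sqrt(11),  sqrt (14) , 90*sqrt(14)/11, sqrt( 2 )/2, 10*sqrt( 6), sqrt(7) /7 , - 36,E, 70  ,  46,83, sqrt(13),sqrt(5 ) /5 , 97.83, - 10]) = [ - 36, - 24 *sqrt(6)/5, - 10 , - 28/3,-2,  sqrt ( 7) /7,  sqrt( 5)/5,sqrt(2 )/2, sqrt(2 ), E, sqrt(11),  sqrt(13), sqrt(14),10* sqrt(6),90*sqrt( 14 ) /11, 46,70,83, 97.83] 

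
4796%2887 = 1909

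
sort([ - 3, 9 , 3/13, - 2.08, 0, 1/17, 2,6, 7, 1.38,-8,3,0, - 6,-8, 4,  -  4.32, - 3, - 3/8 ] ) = [  -  8, - 8, -6, - 4.32 , - 3,  -  3 , - 2.08 , - 3/8,0,0,  1/17,3/13 , 1.38,2, 3,4,6, 7, 9] 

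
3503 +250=3753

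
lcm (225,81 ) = 2025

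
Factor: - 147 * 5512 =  -810264 = -  2^3*3^1 * 7^2*13^1 * 53^1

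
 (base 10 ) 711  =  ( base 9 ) 870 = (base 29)of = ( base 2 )1011000111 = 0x2c7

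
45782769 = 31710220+14072549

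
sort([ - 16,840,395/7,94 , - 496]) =[- 496, - 16, 395/7,  94,  840 ]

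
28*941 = 26348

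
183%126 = 57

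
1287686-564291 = 723395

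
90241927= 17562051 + 72679876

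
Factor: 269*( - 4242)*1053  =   - 1201576194 =- 2^1*3^5*7^1*13^1*101^1*269^1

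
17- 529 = -512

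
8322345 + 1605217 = 9927562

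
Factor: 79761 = 3^1*11^1*2417^1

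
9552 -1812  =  7740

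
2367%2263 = 104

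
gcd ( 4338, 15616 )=2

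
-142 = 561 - 703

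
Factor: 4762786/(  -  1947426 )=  - 3^( - 1)*7^1*13^ (-1 ) * 29^1*11731^1*24967^ ( - 1)= - 2381393/973713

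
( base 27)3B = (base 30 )32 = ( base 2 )1011100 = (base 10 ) 92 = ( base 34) 2o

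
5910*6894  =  40743540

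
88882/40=2222+1/20 = 2222.05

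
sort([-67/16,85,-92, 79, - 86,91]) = [ - 92, - 86,-67/16,79, 85 , 91]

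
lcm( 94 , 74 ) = 3478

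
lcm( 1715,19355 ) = 135485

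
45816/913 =552/11 = 50.18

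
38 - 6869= - 6831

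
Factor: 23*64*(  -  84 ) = -2^8*3^1*7^1*23^1 = - 123648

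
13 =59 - 46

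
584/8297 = 584/8297 = 0.07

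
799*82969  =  66292231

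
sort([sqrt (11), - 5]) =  [ - 5, sqrt(11)]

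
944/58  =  16 + 8/29 = 16.28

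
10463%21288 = 10463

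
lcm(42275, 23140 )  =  2198300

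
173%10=3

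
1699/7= 1699/7= 242.71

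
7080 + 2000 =9080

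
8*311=2488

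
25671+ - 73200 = -47529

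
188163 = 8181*23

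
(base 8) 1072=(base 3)210010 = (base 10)570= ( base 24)NI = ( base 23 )11i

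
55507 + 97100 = 152607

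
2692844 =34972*77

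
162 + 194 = 356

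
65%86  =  65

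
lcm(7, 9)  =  63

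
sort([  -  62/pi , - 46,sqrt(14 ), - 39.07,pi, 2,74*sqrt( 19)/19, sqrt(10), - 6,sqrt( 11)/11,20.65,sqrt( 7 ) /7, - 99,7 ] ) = [ - 99, - 46, - 39.07, - 62/pi, - 6,sqrt ( 11)/11,sqrt(7) /7,2, pi,sqrt(10 ), sqrt(14),7,74*sqrt( 19) /19,20.65]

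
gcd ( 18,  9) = 9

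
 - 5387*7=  - 37709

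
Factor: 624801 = 3^1*17^1*12251^1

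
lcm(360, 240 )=720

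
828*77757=64382796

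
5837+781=6618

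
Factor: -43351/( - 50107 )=77/89 = 7^1 * 11^1*89^ ( - 1 ) 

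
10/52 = 5/26 = 0.19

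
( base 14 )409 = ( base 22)1e1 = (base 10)793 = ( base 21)1GG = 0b1100011001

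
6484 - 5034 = 1450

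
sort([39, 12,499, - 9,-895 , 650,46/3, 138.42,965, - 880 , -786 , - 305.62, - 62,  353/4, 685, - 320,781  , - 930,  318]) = [ - 930, - 895,-880, - 786, - 320, - 305.62,-62, - 9, 12 , 46/3, 39, 353/4,138.42,318, 499, 650, 685,781, 965]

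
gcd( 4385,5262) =877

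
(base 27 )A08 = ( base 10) 7298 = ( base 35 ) 5XI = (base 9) 11008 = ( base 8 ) 16202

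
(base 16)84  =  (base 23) 5H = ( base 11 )110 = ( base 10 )132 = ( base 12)b0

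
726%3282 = 726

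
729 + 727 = 1456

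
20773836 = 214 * 97074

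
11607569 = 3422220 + 8185349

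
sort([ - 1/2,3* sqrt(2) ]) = [ - 1/2  ,  3*sqrt(2)] 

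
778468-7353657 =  - 6575189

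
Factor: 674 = 2^1*337^1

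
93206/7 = 13315 + 1/7= 13315.14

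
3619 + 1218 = 4837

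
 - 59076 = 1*( - 59076 )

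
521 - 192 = 329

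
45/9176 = 45/9176= 0.00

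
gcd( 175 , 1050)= 175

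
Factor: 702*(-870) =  - 610740 = - 2^2*3^4*5^1 * 13^1*29^1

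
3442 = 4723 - 1281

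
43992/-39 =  - 1128 + 0/1 = - 1128.00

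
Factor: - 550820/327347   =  - 2^2 * 5^1*27541^1 * 327347^( - 1) 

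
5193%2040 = 1113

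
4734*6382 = 30212388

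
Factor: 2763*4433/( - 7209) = -1360931/801 = - 3^(-2)*11^1*13^1*31^1 * 89^( - 1) * 307^1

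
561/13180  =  561/13180= 0.04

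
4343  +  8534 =12877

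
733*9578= 7020674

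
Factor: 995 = 5^1*199^1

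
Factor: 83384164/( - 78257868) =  - 3^( - 1)*13^ ( - 1)*17^( - 1 )*23^(  -  1)*29^1*257^1*1283^( - 1 )*2797^1 = -20846041/19564467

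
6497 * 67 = 435299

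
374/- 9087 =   -  1 + 8713/9087=- 0.04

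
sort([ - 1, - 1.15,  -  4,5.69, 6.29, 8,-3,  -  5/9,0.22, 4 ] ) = [ - 4,- 3, - 1.15 , - 1, - 5/9, 0.22,4,5.69,6.29,8]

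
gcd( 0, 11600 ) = 11600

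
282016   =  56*5036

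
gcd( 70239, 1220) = 1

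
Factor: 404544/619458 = 2^5*7^( - 2 ) = 32/49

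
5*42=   210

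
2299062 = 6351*362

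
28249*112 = 3163888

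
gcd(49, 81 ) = 1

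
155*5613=870015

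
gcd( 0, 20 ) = 20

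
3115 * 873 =2719395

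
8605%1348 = 517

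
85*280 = 23800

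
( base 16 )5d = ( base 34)2P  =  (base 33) 2r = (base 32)2T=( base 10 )93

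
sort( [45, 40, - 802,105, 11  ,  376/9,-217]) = [ - 802, -217,11, 40, 376/9,45, 105]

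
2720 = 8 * 340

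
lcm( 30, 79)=2370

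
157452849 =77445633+80007216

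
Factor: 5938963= 19^1*241^1*1297^1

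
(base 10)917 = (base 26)197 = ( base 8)1625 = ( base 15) 412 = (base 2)1110010101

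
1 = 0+1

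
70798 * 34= 2407132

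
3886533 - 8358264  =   - 4471731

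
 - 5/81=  - 1+76/81= - 0.06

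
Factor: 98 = 2^1*7^2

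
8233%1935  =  493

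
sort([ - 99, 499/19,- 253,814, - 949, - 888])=[ - 949, -888, - 253,  -  99 , 499/19,  814] 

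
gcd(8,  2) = 2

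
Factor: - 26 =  - 2^1*13^1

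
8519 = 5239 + 3280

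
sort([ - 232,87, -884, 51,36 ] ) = [-884, - 232,36, 51,  87]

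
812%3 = 2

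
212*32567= 6904204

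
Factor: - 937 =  - 937^1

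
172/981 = 172/981 = 0.18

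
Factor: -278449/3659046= -2^(-1)*3^( - 1 )*17^( -1) * 29^( - 1 )*307^1*907^1 * 1237^( - 1)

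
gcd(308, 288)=4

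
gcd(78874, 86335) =1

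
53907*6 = 323442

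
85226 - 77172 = 8054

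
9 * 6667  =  60003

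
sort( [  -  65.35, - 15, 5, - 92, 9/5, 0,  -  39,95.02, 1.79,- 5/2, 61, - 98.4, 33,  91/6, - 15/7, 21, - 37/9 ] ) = [ - 98.4,-92, - 65.35, - 39,- 15, - 37/9, - 5/2, - 15/7, 0,1.79, 9/5,5, 91/6,21, 33,61,95.02]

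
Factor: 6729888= 2^5*3^1*11^1*6373^1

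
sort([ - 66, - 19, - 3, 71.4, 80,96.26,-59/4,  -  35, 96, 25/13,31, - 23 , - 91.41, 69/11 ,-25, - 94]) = [ - 94,-91.41 , - 66, - 35,-25, - 23, - 19,-59/4,-3,25/13, 69/11,31,71.4,80,96,  96.26]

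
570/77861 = 570/77861 = 0.01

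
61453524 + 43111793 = 104565317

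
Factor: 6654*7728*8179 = 420581454048 = 2^5*3^2 * 7^1*23^1*1109^1*8179^1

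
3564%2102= 1462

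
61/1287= 61/1287 = 0.05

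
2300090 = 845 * 2722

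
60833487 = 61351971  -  518484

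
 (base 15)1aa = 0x181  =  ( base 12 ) 281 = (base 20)j5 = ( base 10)385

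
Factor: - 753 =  - 3^1*251^1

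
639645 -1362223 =  -  722578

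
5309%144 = 125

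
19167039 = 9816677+9350362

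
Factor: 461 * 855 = 3^2 * 5^1  *19^1 *461^1= 394155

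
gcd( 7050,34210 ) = 10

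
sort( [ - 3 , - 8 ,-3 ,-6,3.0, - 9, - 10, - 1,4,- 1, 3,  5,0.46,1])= [ - 10, - 9,-8, - 6,- 3, - 3 , - 1 , - 1,0.46,1,  3.0, 3,4, 5]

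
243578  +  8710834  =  8954412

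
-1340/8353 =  - 1340/8353 = - 0.16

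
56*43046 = 2410576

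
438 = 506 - 68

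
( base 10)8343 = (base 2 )10000010010111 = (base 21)ij6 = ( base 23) FHH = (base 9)12400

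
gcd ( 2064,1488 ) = 48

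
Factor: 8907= 3^1*2969^1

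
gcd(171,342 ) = 171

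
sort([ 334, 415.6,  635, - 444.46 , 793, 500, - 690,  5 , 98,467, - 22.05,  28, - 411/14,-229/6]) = [-690, - 444.46, - 229/6,- 411/14,-22.05,  5, 28, 98, 334,  415.6,  467, 500,  635, 793]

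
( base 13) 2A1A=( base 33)5K2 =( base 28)7M3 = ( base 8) 13733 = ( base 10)6107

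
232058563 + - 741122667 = -509064104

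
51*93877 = 4787727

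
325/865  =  65/173 = 0.38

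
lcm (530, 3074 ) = 15370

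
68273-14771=53502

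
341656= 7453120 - 7111464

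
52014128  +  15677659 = 67691787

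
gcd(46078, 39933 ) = 1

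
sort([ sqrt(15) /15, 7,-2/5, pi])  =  [ - 2/5,sqrt( 15)/15 , pi,  7 ] 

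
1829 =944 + 885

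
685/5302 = 685/5302 = 0.13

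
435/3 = 145 =145.00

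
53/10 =53/10 = 5.30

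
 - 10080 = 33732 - 43812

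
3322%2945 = 377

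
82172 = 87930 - 5758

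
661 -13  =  648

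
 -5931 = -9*659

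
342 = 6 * 57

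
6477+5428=11905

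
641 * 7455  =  4778655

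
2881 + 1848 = 4729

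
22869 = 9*2541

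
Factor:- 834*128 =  - 2^8*3^1*139^1 = - 106752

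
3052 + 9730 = 12782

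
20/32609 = 20/32609 = 0.00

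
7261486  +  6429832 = 13691318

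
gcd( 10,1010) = 10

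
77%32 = 13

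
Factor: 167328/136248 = 996/811 = 2^2*3^1*83^1*811^( - 1 ) 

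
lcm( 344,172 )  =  344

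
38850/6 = 6475 =6475.00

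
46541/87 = 534 + 83/87 = 534.95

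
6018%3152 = 2866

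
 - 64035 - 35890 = - 99925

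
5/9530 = 1/1906=0.00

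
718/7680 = 359/3840 = 0.09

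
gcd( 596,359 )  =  1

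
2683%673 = 664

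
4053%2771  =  1282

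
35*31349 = 1097215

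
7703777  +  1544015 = 9247792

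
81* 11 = 891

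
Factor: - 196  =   - 2^2*7^2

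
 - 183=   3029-3212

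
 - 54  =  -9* 6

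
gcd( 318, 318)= 318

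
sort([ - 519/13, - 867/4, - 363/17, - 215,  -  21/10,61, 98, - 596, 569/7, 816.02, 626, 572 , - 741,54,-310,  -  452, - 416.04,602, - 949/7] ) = [-741, - 596 , - 452, - 416.04, - 310, - 867/4,-215 , - 949/7 , - 519/13, - 363/17, - 21/10, 54 , 61,569/7,  98, 572,602 , 626,816.02] 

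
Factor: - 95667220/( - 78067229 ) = 2^2*5^1* 11^1 *97^1*1051^( - 1 )*4483^1  *74279^( - 1) 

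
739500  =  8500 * 87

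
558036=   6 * 93006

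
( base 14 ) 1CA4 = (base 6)40132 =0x1478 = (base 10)5240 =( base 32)53O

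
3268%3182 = 86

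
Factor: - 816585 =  - 3^1*5^1*7^2*11^1 * 101^1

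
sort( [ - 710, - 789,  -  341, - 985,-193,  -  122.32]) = [-985,  -  789, -710,-341,-193,-122.32 ] 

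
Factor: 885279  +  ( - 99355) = 785924 = 2^2*61^1*3221^1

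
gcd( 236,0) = 236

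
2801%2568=233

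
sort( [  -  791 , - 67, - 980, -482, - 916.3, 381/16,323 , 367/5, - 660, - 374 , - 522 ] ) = [-980, - 916.3, -791,-660 , - 522, - 482, - 374, - 67 , 381/16, 367/5,323]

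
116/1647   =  116/1647= 0.07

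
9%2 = 1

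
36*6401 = 230436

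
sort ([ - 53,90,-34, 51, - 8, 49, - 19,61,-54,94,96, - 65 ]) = [ - 65, - 54, - 53, - 34, - 19 , - 8,49,  51,61, 90,94,96]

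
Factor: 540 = 2^2*3^3*5^1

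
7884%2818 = 2248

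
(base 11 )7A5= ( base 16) 3C2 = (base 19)2cc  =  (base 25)1dc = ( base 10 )962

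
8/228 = 2/57 = 0.04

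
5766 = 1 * 5766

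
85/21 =4 + 1/21 = 4.05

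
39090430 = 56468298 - 17377868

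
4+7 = 11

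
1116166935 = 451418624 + 664748311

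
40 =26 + 14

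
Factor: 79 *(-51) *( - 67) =3^1 * 17^1*67^1 * 79^1= 269943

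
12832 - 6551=6281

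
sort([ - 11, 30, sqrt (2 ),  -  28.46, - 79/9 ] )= [ - 28.46, - 11, - 79/9, sqrt( 2), 30] 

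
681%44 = 21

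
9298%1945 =1518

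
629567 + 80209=709776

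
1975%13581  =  1975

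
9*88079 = 792711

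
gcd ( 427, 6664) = 7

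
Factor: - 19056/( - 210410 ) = 2^3*3^1*5^( - 1)*53^( - 1 ) = 24/265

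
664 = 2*332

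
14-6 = 8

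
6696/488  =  837/61 = 13.72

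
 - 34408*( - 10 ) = 344080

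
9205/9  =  9205/9 = 1022.78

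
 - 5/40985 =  - 1 + 8196/8197 =-0.00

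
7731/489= 15+132/163 = 15.81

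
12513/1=12513  =  12513.00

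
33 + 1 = 34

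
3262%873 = 643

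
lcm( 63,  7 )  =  63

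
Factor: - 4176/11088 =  - 7^(  -  1 )*11^( - 1)*29^1 = -29/77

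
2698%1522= 1176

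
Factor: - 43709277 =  - 3^1*14569759^1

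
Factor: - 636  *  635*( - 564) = 2^4*3^2*5^1*47^1*53^1 * 127^1 = 227777040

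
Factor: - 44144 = - 2^4 * 31^1 *89^1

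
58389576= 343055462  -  284665886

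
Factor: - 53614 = - 2^1 * 11^1*2437^1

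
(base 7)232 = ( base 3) 11111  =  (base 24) 51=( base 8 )171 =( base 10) 121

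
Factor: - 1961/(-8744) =2^( - 3 )*37^1*53^1*1093^( - 1 ) 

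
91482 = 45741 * 2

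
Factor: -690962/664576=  - 345481/332288 = - 2^( - 9 )*11^( - 1)*59^(- 1) * 173^1*1997^1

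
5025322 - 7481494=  - 2456172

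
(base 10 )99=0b1100011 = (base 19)54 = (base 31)36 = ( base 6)243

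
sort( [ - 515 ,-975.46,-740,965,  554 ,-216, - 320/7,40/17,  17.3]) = [ - 975.46, - 740 , - 515,- 216, - 320/7,  40/17,17.3,  554,965] 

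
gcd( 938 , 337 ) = 1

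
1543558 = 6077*254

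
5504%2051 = 1402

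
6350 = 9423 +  - 3073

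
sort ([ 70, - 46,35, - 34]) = [ - 46,-34, 35, 70 ] 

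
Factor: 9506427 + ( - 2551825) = 2^1 *23^1*31^1*4877^1  =  6954602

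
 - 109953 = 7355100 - 7465053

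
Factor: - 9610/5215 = - 1922/1043 = - 2^1*7^( - 1 )*31^2*149^( - 1) 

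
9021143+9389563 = 18410706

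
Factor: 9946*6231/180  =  2^ ( - 1)*3^ ( - 1)*5^( - 1)*31^1*67^1*4973^1 = 10328921/30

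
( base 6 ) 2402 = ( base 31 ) IK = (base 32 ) I2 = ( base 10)578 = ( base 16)242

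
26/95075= 26/95075=0.00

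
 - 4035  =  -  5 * 807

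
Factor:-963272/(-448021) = 2^3*7^( - 1 )*29^ (  -  1)*347^2* 2207^( - 1) 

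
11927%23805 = 11927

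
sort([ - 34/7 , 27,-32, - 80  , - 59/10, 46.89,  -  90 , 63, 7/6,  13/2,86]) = [  -  90, - 80,  -  32,-59/10 , - 34/7, 7/6,13/2, 27, 46.89,63,86]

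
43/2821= 43/2821 = 0.02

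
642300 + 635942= 1278242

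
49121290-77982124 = - 28860834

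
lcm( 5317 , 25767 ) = 334971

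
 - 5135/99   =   - 52 + 13/99 = - 51.87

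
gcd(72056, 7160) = 8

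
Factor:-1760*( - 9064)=15952640 = 2^8*5^1 * 11^2*103^1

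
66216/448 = 8277/56 =147.80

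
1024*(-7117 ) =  - 7287808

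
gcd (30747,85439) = 1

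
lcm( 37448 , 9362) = 37448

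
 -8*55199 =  - 441592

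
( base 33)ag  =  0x15a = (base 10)346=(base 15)181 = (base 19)I4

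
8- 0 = 8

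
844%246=106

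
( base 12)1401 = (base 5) 33210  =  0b100100000001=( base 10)2305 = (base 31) 2cb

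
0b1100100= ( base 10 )100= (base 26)3M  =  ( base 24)44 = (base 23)48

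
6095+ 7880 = 13975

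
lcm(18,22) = 198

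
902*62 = 55924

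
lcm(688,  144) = 6192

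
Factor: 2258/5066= 1129/2533 = 17^( - 1) * 149^(-1 )*1129^1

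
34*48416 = 1646144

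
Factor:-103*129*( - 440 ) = 5846280 = 2^3*3^1* 5^1*11^1 * 43^1*103^1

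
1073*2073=2224329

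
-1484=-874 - 610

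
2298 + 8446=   10744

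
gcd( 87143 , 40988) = 1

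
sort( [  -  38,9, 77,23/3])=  [ - 38, 23/3, 9, 77]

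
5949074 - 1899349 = 4049725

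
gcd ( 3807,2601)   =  9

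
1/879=1/879 =0.00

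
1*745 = 745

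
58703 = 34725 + 23978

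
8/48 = 1/6= 0.17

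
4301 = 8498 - 4197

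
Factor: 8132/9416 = 2^( - 1)*11^( - 1 )*  19^1 = 19/22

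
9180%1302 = 66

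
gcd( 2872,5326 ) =2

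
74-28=46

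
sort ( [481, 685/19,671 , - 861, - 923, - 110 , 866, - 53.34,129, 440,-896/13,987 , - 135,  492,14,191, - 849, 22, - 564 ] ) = [-923, - 861 , - 849, -564, - 135 , - 110  ,  -  896/13, - 53.34,14  ,  22, 685/19, 129,191 , 440,481,492, 671,866,  987]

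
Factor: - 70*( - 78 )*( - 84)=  - 2^4 * 3^2*5^1*7^2 * 13^1 =- 458640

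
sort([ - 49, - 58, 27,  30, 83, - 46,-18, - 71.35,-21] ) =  [ - 71.35,-58, - 49,-46,-21, - 18, 27, 30, 83] 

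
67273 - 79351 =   -  12078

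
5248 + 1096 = 6344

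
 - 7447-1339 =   -  8786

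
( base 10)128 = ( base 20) 68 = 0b10000000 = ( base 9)152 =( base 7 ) 242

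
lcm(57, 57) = 57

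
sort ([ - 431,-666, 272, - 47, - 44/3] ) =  [  -  666,- 431, -47, -44/3 , 272]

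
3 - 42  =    -  39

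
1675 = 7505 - 5830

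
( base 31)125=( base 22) 22g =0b10000000100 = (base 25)1G3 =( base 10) 1028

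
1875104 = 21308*88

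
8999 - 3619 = 5380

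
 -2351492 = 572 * ( -4111)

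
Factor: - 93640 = - 2^3*5^1*2341^1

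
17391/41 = 424 + 7/41 = 424.17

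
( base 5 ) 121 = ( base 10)36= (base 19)1H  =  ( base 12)30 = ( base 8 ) 44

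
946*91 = 86086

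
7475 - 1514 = 5961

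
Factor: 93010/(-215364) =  - 2^( - 1) * 3^( - 1 )*5^1*71^1*137^( - 1 ) = - 355/822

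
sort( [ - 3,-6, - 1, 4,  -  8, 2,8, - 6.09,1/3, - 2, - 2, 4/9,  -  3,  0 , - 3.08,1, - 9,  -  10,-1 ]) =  [ - 10, - 9,- 8 , - 6.09,-6, -3.08, - 3, - 3, - 2, - 2, - 1, - 1,0, 1/3,4/9, 1, 2, 4,8 ]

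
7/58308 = 7/58308 = 0.00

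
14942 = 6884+8058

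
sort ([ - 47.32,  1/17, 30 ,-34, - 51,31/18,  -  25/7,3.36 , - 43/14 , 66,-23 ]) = [-51, - 47.32, -34 , - 23, - 25/7, - 43/14, 1/17,31/18, 3.36,  30,66] 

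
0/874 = 0 =0.00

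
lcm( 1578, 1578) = 1578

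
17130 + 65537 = 82667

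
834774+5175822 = 6010596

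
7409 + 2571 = 9980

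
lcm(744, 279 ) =2232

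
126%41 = 3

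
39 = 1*39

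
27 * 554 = 14958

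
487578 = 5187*94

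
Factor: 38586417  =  3^1*523^1 * 24593^1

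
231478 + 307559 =539037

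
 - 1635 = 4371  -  6006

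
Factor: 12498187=13^1 *961399^1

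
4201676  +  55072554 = 59274230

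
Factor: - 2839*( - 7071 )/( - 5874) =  - 2^(-1 ) * 11^( - 1) * 17^1 * 89^( -1)*167^1*2357^1=- 6691523/1958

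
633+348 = 981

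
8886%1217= 367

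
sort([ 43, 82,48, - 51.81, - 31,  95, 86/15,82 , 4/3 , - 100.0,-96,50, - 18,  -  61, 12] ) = [ - 100.0, - 96, - 61, - 51.81 , - 31  ,-18, 4/3,86/15, 12, 43, 48,  50,82, 82,  95]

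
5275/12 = 5275/12 = 439.58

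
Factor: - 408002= - 2^1*7^1*151^1 * 193^1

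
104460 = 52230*2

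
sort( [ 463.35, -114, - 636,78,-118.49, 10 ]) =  [ - 636,-118.49, - 114,10, 78, 463.35]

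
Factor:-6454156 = -2^2*1613539^1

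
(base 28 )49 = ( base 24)51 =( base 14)89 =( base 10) 121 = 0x79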